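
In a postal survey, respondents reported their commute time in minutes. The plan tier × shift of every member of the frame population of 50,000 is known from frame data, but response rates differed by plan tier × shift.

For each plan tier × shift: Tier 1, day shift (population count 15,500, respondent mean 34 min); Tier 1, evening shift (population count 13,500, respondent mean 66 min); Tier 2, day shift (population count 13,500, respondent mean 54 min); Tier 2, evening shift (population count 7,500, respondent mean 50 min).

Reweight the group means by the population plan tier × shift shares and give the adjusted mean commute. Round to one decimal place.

50.4

Post-stratification weights by population share, not respondent share:
  Tier 1, day shift: (15,500/50,000) × 34 = 10.54
  Tier 1, evening shift: (13,500/50,000) × 66 = 17.82
  Tier 2, day shift: (13,500/50,000) × 54 = 14.58
  Tier 2, evening shift: (7,500/50,000) × 50 = 7.5
Post-stratified estimate = 50.44 → 50.4.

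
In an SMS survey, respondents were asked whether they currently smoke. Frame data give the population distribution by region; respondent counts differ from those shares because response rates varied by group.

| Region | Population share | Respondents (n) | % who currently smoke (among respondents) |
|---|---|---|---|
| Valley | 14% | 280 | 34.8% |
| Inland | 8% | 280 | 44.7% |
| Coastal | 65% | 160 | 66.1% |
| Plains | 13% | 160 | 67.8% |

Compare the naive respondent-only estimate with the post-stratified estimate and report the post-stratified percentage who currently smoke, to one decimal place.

Naive respondent-only estimate (weights = respondent counts):
  (280/880)×34.8 + (280/880)×44.7 + (160/880)×66.1 + (160/880)×67.8 = 49.6409%
Post-stratified estimate weights by population shares:
  0.14×34.8 + 0.08×44.7 + 0.65×66.1 + 0.13×67.8 = 60.227%

60.2%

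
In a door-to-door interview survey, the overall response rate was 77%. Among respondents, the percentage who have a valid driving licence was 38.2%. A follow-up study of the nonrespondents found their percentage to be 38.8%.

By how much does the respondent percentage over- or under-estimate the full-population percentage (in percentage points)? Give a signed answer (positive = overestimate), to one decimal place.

Nonresponse fraction = 1 − 0.77 = 0.23.
Bias = (nonresponse fraction) × (respondent percentage − nonrespondent percentage)
     = 0.23 × (38.2 − 38.8) = 0.23 × -0.6 = -0.138.

-0.1 percentage points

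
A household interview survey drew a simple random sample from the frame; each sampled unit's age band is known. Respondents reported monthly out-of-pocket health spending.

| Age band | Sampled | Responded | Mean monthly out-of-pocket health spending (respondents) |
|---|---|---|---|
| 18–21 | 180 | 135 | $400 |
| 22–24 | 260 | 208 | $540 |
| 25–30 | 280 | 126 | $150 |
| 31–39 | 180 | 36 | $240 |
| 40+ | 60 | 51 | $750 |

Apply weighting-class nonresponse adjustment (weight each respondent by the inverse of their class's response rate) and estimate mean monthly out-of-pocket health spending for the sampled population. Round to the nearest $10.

$360

Class response rates: 18–21 135/180 = 75%, 22–24 208/260 = 80%, 25–30 126/280 = 45%, 31–39 36/180 = 20%, 40+ 51/60 = 85%.
Weighting each respondent by the inverse class response rate inflates each class back to its sampled size, so the class weight is n_sampled:
  18–21: 180 × 400 = 72,000
  22–24: 260 × 540 = 140,400
  25–30: 280 × 150 = 42,000
  31–39: 180 × 240 = 43,200
  40+: 60 × 750 = 45,000
Adjusted estimate = 342,600 / 960 = 356.875 → $360.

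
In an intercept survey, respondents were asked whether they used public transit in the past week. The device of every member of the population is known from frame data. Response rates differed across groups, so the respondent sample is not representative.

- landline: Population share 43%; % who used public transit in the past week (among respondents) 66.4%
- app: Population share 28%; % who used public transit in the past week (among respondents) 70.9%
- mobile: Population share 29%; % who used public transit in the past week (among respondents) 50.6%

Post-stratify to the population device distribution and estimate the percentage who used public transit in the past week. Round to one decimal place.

63.1%

Post-stratification weights by population share, not respondent share:
  landline: 0.43 × 66.4 = 28.552
  app: 0.28 × 70.9 = 19.852
  mobile: 0.29 × 50.6 = 14.674
Post-stratified estimate = 63.078 → 63.1%.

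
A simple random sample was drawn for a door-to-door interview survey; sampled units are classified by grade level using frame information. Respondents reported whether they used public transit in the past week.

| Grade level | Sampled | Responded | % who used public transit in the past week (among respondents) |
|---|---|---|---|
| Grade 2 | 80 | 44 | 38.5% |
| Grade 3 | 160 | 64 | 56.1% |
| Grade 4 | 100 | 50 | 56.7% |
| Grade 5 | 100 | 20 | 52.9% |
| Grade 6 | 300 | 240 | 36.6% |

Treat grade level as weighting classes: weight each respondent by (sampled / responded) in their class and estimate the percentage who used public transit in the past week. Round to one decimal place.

45.9%

Response rates by class: Grade 2 44/80 = 55%, Grade 3 64/160 = 40%, Grade 4 50/100 = 50%, Grade 5 20/100 = 20%, Grade 6 240/300 = 80%.
With weight = n_sampled/n_responded per class, the weighted class total is n_sampled:
  Grade 2: 80 × 38.5 = 3080
  Grade 3: 160 × 56.1 = 8976
  Grade 4: 100 × 56.7 = 5670
  Grade 5: 100 × 52.9 = 5290
  Grade 6: 300 × 36.6 = 10,980
Adjusted estimate = 33,996 / 740 = 45.9405 → 45.9%.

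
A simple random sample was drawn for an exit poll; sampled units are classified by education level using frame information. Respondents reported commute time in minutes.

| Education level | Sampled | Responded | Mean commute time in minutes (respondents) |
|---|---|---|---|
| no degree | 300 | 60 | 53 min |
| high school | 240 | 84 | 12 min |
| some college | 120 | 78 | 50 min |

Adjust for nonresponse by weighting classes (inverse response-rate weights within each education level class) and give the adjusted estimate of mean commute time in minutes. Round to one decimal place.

37.5

Class response rates: no degree 60/300 = 20%, high school 84/240 = 35%, some college 78/120 = 65%.
Inverse-response-rate weighting restores each class to its sampled count, so class totals weight by n_sampled:
  no degree: 300 × 53 = 15,900
  high school: 240 × 12 = 2880
  some college: 120 × 50 = 6000
Adjusted estimate = 24,780 / 660 = 37.5455 → 37.5.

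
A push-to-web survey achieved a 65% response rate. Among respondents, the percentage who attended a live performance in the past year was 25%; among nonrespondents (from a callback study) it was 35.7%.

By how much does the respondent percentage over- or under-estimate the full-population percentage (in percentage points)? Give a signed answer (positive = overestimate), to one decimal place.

-3.7 percentage points

Nonresponse fraction = 1 − 0.65 = 0.35.
Bias = (nonresponse fraction) × (respondent percentage − nonrespondent percentage)
     = 0.35 × (25 − 35.7) = 0.35 × -10.7 = -3.745.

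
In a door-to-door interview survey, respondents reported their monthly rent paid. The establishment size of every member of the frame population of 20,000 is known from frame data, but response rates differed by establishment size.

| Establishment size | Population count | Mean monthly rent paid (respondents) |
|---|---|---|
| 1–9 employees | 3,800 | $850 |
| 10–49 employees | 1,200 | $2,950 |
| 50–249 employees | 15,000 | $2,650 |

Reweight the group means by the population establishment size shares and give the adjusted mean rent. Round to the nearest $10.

$2,330

Weight each group's respondent value by its population share:
  1–9 employees: (3,800/20,000) × 850 = 161.5
  10–49 employees: (1,200/20,000) × 2950 = 177
  50–249 employees: (15,000/20,000) × 2650 = 1987.5
Post-stratified estimate = 2326 → $2,330.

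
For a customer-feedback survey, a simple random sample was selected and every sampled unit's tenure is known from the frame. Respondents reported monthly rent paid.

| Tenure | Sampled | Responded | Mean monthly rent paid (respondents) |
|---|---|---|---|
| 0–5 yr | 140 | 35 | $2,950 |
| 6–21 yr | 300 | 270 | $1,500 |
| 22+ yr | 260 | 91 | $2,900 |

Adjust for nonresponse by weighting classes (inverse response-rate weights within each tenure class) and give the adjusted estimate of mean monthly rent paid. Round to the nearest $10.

Response rates by class: 0–5 yr 35/140 = 25%, 6–21 yr 270/300 = 90%, 22+ yr 91/260 = 35%.
With weight = n_sampled/n_responded per class, the weighted class total is n_sampled:
  0–5 yr: 140 × 2950 = 413,000
  6–21 yr: 300 × 1500 = 450,000
  22+ yr: 260 × 2900 = 754,000
Adjusted estimate = 1,617,000 / 700 = 2310 → $2,310.

$2,310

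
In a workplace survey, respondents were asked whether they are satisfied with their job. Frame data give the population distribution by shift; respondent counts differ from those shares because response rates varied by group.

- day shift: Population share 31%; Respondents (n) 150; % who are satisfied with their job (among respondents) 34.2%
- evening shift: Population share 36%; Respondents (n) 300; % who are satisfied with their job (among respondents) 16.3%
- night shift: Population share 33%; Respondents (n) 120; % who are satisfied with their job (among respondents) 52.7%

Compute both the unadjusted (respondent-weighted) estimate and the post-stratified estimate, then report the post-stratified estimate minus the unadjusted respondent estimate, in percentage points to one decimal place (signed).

Unadjusted (pooled respondent) estimate weights by respondent counts:
  (150/570)×34.2 + (300/570)×16.3 + (120/570)×52.7 = 28.6737%
Reweighting by population shift shares:
  0.31×34.2 + 0.36×16.3 + 0.33×52.7 = 33.861%
Difference = 33.861 − 28.6737 = 5.1873 pp.

+5.2 percentage points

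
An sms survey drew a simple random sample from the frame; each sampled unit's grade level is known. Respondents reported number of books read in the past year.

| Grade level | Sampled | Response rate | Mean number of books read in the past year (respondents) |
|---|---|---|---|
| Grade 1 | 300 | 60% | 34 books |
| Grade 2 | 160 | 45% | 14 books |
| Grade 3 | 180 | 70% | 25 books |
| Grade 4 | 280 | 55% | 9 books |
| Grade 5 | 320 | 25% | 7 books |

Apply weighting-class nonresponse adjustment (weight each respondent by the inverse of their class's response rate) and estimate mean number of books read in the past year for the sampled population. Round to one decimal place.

17.5

Each respondent's weight = sampled/responded in their class; summing within a class gives n_sampled, so:
  Grade 1: 300 × 34 = 10,200
  Grade 2: 160 × 14 = 2240
  Grade 3: 180 × 25 = 4500
  Grade 4: 280 × 9 = 2520
  Grade 5: 320 × 7 = 2240
Adjusted estimate = 21,700 / 1,240 = 17.5 → 17.5.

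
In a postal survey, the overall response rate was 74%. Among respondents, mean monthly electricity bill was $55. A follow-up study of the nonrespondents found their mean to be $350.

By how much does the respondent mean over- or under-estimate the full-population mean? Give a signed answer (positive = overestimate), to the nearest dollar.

-$77

Nonresponse fraction = 1 − 0.74 = 0.26.
Bias = (nonresponse fraction) × (respondent mean − nonrespondent mean)
     = 0.26 × (55 − 350) = 0.26 × -295 = -76.7.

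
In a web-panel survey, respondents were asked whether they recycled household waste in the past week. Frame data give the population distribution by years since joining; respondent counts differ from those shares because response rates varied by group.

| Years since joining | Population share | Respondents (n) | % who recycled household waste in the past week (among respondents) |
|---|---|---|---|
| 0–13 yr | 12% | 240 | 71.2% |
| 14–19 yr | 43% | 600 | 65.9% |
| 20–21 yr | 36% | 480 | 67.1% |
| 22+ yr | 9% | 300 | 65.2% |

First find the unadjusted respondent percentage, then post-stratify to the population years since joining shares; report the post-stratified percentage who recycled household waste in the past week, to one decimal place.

66.9%

Unadjusted (pooled respondent) estimate weights by respondent counts:
  (240/1620)×71.2 + (600/1620)×65.9 + (480/1620)×67.1 + (300/1620)×65.2 = 66.9111%
Post-stratified estimate weights by population shares:
  0.12×71.2 + 0.43×65.9 + 0.36×67.1 + 0.09×65.2 = 66.905%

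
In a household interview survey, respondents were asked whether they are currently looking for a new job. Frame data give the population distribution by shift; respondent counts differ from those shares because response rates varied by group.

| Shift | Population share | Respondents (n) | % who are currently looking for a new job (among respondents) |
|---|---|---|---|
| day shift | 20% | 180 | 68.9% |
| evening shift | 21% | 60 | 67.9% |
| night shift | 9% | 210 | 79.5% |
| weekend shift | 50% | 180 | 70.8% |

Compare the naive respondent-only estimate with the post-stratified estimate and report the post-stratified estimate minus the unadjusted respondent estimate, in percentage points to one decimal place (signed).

-2.3 percentage points

Unadjusted (pooled respondent) estimate weights by respondent counts:
  (180/630)×68.9 + (60/630)×67.9 + (210/630)×79.5 + (180/630)×70.8 = 72.881%
Post-stratified estimate weights by population shares:
  0.2×68.9 + 0.21×67.9 + 0.09×79.5 + 0.5×70.8 = 70.594%
Difference = 70.594 − 72.881 = -2.287 pp.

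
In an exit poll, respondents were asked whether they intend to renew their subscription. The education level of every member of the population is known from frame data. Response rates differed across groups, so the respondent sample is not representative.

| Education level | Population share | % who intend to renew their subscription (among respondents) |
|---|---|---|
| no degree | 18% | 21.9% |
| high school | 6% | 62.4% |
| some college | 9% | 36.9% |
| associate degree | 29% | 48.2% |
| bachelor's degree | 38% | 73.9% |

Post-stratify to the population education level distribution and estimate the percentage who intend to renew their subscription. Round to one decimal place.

Weight each group's respondent value by its population share:
  no degree: 0.18 × 21.9 = 3.942
  high school: 0.06 × 62.4 = 3.744
  some college: 0.09 × 36.9 = 3.321
  associate degree: 0.29 × 48.2 = 13.978
  bachelor's degree: 0.38 × 73.9 = 28.082
Post-stratified estimate = 53.067 → 53.1%.

53.1%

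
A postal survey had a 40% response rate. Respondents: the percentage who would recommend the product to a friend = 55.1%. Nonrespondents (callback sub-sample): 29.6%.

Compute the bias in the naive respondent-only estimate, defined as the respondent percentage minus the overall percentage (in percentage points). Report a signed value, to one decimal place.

Nonresponse fraction = 1 − 0.4 = 0.6.
Bias = (nonresponse fraction) × (respondent percentage − nonrespondent percentage)
     = 0.6 × (55.1 − 29.6) = 0.6 × 25.5 = 15.3.

+15.3 percentage points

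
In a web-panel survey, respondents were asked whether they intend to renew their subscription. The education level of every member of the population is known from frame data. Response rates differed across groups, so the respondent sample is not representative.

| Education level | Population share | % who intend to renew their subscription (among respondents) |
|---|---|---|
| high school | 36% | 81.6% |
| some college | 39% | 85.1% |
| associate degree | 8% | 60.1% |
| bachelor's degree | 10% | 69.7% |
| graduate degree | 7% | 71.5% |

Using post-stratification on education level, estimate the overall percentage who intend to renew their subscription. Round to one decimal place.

Post-stratification weights by population share, not respondent share:
  high school: 0.36 × 81.6 = 29.376
  some college: 0.39 × 85.1 = 33.189
  associate degree: 0.08 × 60.1 = 4.808
  bachelor's degree: 0.1 × 69.7 = 6.97
  graduate degree: 0.07 × 71.5 = 5.005
Post-stratified estimate = 79.348 → 79.3%.

79.3%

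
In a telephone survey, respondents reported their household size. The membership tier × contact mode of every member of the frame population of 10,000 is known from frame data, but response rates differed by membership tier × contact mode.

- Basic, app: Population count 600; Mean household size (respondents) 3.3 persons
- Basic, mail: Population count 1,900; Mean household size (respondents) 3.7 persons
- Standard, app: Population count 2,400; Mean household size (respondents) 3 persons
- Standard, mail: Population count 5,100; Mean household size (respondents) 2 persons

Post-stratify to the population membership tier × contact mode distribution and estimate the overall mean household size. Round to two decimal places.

Each cell contributes population-share × respondent value:
  Basic, app: (600/10,000) × 3.3 = 0.198
  Basic, mail: (1,900/10,000) × 3.7 = 0.703
  Standard, app: (2,400/10,000) × 3 = 0.72
  Standard, mail: (5,100/10,000) × 2 = 1.02
Post-stratified estimate = 2.641 → 2.64.

2.64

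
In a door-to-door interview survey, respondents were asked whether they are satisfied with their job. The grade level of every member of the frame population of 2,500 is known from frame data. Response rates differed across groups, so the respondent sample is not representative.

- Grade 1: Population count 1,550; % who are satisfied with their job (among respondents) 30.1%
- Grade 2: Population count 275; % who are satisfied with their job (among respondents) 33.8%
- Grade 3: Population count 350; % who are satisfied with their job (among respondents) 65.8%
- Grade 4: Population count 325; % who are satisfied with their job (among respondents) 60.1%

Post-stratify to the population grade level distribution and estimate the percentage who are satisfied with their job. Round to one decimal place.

39.4%

Post-stratification weights by population share, not respondent share:
  Grade 1: (1,550/2,500) × 30.1 = 18.662
  Grade 2: (275/2,500) × 33.8 = 3.718
  Grade 3: (350/2,500) × 65.8 = 9.212
  Grade 4: (325/2,500) × 60.1 = 7.813
Post-stratified estimate = 39.405 → 39.4%.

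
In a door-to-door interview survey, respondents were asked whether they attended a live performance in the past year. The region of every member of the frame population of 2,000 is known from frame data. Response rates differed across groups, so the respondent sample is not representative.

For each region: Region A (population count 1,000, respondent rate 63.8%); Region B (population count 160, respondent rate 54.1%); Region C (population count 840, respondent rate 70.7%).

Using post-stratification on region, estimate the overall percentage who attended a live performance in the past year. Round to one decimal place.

Reweight to the known region distribution:
  Region A: (1,000/2,000) × 63.8 = 31.9
  Region B: (160/2,000) × 54.1 = 4.328
  Region C: (840/2,000) × 70.7 = 29.694
Post-stratified estimate = 65.922 → 65.9%.

65.9%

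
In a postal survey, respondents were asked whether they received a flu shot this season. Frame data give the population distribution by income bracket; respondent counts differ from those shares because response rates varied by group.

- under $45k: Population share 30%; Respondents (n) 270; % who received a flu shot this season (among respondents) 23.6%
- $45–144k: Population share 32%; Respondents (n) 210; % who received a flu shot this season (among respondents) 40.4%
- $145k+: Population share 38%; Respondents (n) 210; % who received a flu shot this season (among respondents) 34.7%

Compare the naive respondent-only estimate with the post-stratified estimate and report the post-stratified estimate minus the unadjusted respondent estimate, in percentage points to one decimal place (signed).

Unadjusted (pooled respondent) estimate weights by respondent counts:
  (270/690)×23.6 + (210/690)×40.4 + (210/690)×34.7 = 32.0913%
Post-stratified estimate weights by population shares:
  0.3×23.6 + 0.32×40.4 + 0.38×34.7 = 33.194%
Difference = 33.194 − 32.0913 = 1.1027 pp.

+1.1 percentage points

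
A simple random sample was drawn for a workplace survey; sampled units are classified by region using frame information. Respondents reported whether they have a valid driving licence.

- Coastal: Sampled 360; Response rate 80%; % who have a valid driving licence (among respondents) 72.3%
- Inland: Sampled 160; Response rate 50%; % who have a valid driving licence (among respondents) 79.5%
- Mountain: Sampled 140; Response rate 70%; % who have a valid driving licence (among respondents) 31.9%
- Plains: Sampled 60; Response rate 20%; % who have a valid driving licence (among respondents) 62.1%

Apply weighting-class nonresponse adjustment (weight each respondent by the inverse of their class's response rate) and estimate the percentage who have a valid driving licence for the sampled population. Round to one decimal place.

Each respondent's weight = sampled/responded in their class; summing within a class gives n_sampled, so:
  Coastal: 360 × 72.3 = 26,028
  Inland: 160 × 79.5 = 12,720
  Mountain: 140 × 31.9 = 4466
  Plains: 60 × 62.1 = 3726
Adjusted estimate = 46,940 / 720 = 65.1944 → 65.2%.

65.2%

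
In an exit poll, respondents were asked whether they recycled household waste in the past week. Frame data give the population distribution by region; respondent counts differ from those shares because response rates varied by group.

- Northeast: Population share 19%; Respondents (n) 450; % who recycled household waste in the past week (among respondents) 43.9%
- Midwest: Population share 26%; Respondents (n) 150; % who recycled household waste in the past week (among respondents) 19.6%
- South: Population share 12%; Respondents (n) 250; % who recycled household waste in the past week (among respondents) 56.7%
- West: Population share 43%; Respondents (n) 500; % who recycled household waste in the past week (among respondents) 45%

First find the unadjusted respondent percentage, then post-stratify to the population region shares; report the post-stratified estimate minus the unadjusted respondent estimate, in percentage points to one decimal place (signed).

-4.4 percentage points

Unadjusted (pooled respondent) estimate weights by respondent counts:
  (450/1350)×43.9 + (150/1350)×19.6 + (250/1350)×56.7 + (500/1350)×45 = 43.9778%
Post-stratified estimate weights by population shares:
  0.19×43.9 + 0.26×19.6 + 0.12×56.7 + 0.43×45 = 39.591%
Difference = 39.591 − 43.9778 = -4.3868 pp.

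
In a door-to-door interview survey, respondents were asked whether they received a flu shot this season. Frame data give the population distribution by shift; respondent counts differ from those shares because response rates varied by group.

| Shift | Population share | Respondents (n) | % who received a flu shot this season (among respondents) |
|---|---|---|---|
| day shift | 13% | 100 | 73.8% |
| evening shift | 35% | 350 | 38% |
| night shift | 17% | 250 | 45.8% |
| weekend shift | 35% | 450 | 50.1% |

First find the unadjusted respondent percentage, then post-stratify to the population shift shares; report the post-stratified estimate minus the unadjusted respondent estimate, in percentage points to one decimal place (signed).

+0.7 percentage points

Naive respondent-only estimate (weights = respondent counts):
  (100/1150)×73.8 + (350/1150)×38 + (250/1150)×45.8 + (450/1150)×50.1 = 47.5435%
Post-stratifying to population shares instead:
  0.13×73.8 + 0.35×38 + 0.17×45.8 + 0.35×50.1 = 48.215%
Difference = 48.215 − 47.5435 = 0.6715 pp.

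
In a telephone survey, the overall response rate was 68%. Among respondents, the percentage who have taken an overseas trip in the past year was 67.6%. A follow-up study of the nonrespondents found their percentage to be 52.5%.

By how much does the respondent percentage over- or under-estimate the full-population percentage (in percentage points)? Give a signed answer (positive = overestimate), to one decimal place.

Nonresponse fraction = 1 − 0.68 = 0.32.
Bias = (nonresponse fraction) × (respondent percentage − nonrespondent percentage)
     = 0.32 × (67.6 − 52.5) = 0.32 × 15.1 = 4.832.

+4.8 percentage points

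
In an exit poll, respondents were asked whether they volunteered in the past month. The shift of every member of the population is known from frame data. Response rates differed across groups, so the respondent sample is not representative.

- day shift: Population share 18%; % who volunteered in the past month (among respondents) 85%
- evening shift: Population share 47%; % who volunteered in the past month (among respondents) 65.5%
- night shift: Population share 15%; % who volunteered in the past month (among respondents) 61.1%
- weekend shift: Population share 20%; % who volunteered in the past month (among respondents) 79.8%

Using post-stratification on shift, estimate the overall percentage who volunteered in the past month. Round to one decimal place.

71.2%

Reweight to the known shift distribution:
  day shift: 0.18 × 85 = 15.3
  evening shift: 0.47 × 65.5 = 30.785
  night shift: 0.15 × 61.1 = 9.165
  weekend shift: 0.2 × 79.8 = 15.96
Post-stratified estimate = 71.21 → 71.2%.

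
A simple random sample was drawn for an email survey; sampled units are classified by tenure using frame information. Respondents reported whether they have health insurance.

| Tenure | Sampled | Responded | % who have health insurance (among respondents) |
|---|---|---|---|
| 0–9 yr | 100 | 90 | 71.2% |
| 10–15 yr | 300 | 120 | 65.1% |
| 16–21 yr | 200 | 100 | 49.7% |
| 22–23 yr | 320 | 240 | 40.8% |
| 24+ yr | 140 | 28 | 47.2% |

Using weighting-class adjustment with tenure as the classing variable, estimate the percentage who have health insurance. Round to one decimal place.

53.1%

Class response rates: 0–9 yr 90/100 = 90%, 10–15 yr 120/300 = 40%, 16–21 yr 100/200 = 50%, 22–23 yr 240/320 = 75%, 24+ yr 28/140 = 20%.
With weight = n_sampled/n_responded per class, the weighted class total is n_sampled:
  0–9 yr: 100 × 71.2 = 7120
  10–15 yr: 300 × 65.1 = 19,530
  16–21 yr: 200 × 49.7 = 9940
  22–23 yr: 320 × 40.8 = 13,056
  24+ yr: 140 × 47.2 = 6608
Adjusted estimate = 56,254 / 1,060 = 53.0698 → 53.1%.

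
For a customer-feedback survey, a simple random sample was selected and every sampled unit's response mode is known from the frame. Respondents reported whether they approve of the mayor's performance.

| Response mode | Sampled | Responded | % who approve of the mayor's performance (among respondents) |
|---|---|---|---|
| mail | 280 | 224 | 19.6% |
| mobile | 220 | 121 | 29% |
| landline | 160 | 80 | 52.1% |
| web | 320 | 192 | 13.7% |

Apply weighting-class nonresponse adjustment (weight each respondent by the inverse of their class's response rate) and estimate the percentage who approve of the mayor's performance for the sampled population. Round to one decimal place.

Class response rates: mail 224/280 = 80%, mobile 121/220 = 55%, landline 80/160 = 50%, web 192/320 = 60%.
Inverse-response-rate weighting restores each class to its sampled count, so class totals weight by n_sampled:
  mail: 280 × 19.6 = 5488
  mobile: 220 × 29 = 6380
  landline: 160 × 52.1 = 8336
  web: 320 × 13.7 = 4384
Adjusted estimate = 24,588 / 980 = 25.0898 → 25.1%.

25.1%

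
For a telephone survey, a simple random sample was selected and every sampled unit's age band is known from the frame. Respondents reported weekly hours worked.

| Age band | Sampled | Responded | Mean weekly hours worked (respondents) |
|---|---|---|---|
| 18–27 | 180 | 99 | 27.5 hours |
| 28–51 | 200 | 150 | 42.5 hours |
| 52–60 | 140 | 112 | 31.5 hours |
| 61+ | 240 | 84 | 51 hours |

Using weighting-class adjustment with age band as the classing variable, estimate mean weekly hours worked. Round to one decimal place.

Response rates by class: 18–27 99/180 = 55%, 28–51 150/200 = 75%, 52–60 112/140 = 80%, 61+ 84/240 = 35%.
Weighting each respondent by the inverse class response rate inflates each class back to its sampled size, so the class weight is n_sampled:
  18–27: 180 × 27.5 = 4950
  28–51: 200 × 42.5 = 8500
  52–60: 140 × 31.5 = 4410
  61+: 240 × 51 = 12,240
Adjusted estimate = 30,100 / 760 = 39.6053 → 39.6.

39.6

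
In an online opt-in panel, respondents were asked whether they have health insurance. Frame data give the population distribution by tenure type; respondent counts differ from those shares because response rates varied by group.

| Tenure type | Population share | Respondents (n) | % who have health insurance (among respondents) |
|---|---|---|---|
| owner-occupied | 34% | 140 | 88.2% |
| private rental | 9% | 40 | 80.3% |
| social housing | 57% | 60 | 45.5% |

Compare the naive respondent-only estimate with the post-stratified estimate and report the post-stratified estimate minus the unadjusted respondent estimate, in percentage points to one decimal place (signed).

-13.1 percentage points

Unadjusted (pooled respondent) estimate weights by respondent counts:
  (140/240)×88.2 + (40/240)×80.3 + (60/240)×45.5 = 76.2083%
Post-stratified estimate weights by population shares:
  0.34×88.2 + 0.09×80.3 + 0.57×45.5 = 63.15%
Difference = 63.15 − 76.2083 = -13.0583 pp.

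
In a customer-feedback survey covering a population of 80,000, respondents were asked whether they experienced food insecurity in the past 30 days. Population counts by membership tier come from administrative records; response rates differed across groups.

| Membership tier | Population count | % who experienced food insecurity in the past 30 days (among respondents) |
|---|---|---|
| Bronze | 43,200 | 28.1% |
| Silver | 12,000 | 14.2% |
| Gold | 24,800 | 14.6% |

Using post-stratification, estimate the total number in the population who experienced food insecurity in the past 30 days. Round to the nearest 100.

17,500

Apply each group's respondent rate to its population count:
  Bronze: 43,200 × 28.1% = 12139.2
  Silver: 12,000 × 14.2% = 1704
  Gold: 24,800 × 14.6% = 3620.8
Estimated total = 17,464 → 17,500.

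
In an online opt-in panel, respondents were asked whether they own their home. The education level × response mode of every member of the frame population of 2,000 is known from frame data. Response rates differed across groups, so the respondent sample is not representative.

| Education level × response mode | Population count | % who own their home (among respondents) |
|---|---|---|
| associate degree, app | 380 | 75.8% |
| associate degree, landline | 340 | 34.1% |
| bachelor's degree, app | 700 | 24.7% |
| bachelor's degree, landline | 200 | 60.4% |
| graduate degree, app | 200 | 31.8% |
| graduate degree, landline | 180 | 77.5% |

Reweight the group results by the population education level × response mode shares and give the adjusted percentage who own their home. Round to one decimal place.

Post-stratification weights by population share, not respondent share:
  associate degree, app: (380/2,000) × 75.8 = 14.402
  associate degree, landline: (340/2,000) × 34.1 = 5.797
  bachelor's degree, app: (700/2,000) × 24.7 = 8.645
  bachelor's degree, landline: (200/2,000) × 60.4 = 6.04
  graduate degree, app: (200/2,000) × 31.8 = 3.18
  graduate degree, landline: (180/2,000) × 77.5 = 6.975
Post-stratified estimate = 45.039 → 45.0%.

45.0%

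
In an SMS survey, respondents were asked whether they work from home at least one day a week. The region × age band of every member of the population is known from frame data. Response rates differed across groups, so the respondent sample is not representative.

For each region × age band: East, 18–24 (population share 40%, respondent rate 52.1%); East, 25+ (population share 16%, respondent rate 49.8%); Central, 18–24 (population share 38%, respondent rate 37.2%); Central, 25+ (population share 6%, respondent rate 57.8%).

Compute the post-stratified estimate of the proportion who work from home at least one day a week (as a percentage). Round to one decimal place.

Post-stratification weights by population share, not respondent share:
  East, 18–24: 0.4 × 52.1 = 20.84
  East, 25+: 0.16 × 49.8 = 7.968
  Central, 18–24: 0.38 × 37.2 = 14.136
  Central, 25+: 0.06 × 57.8 = 3.468
Post-stratified estimate = 46.412 → 46.4%.

46.4%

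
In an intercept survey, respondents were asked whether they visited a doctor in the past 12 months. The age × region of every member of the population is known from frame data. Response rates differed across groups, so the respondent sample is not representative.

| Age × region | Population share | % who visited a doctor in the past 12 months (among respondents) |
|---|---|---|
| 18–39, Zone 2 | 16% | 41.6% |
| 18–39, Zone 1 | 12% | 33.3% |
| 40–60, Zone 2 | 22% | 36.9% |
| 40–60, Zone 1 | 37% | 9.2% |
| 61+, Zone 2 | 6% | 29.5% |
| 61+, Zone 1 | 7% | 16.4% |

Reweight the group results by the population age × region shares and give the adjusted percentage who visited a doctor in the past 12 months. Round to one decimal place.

Each cell contributes population-share × respondent value:
  18–39, Zone 2: 0.16 × 41.6 = 6.656
  18–39, Zone 1: 0.12 × 33.3 = 3.996
  40–60, Zone 2: 0.22 × 36.9 = 8.118
  40–60, Zone 1: 0.37 × 9.2 = 3.404
  61+, Zone 2: 0.06 × 29.5 = 1.77
  61+, Zone 1: 0.07 × 16.4 = 1.148
Post-stratified estimate = 25.092 → 25.1%.

25.1%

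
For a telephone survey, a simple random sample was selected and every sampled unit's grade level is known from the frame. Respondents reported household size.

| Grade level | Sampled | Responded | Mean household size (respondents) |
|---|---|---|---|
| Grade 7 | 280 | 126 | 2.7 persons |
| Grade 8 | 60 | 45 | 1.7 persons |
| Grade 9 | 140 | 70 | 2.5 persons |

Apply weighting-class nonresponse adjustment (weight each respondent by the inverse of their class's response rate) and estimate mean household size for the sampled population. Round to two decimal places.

2.52

Class response rates: Grade 7 126/280 = 45%, Grade 8 45/60 = 75%, Grade 9 70/140 = 50%.
Weighting each respondent by the inverse class response rate inflates each class back to its sampled size, so the class weight is n_sampled:
  Grade 7: 280 × 2.7 = 756
  Grade 8: 60 × 1.7 = 102
  Grade 9: 140 × 2.5 = 350
Adjusted estimate = 1208 / 480 = 2.51667 → 2.52.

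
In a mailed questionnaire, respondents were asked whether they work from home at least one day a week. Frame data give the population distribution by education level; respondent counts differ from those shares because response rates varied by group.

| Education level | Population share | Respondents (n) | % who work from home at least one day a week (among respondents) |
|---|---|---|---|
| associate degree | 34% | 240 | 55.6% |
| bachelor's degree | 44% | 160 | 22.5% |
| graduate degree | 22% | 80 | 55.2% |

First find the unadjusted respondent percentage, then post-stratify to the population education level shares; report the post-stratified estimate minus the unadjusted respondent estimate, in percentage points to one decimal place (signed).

Without adjustment, the pooled respondent share is:
  (240/480)×55.6 + (160/480)×22.5 + (80/480)×55.2 = 44.5%
Post-stratifying to population shares instead:
  0.34×55.6 + 0.44×22.5 + 0.22×55.2 = 40.948%
Difference = 40.948 − 44.5 = -3.552 pp.

-3.6 percentage points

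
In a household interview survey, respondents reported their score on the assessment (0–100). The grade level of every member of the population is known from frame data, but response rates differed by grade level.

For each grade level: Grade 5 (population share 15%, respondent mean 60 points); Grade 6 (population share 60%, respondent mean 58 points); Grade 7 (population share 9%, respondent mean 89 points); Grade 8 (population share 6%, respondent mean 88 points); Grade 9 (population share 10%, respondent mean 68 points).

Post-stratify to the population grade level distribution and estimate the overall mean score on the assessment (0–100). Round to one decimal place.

Each cell contributes population-share × respondent value:
  Grade 5: 0.15 × 60 = 9
  Grade 6: 0.6 × 58 = 34.8
  Grade 7: 0.09 × 89 = 8.01
  Grade 8: 0.06 × 88 = 5.28
  Grade 9: 0.1 × 68 = 6.8
Post-stratified estimate = 63.89 → 63.9.

63.9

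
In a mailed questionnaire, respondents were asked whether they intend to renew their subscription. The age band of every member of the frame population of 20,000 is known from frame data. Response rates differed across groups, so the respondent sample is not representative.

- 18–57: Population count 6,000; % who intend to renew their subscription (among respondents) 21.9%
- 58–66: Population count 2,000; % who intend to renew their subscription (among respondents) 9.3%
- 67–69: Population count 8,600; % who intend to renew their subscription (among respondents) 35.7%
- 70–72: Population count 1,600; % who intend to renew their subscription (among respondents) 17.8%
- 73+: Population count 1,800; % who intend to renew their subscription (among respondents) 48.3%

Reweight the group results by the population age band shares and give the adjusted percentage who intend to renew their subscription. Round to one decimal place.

Post-stratification weights by population share, not respondent share:
  18–57: (6,000/20,000) × 21.9 = 6.57
  58–66: (2,000/20,000) × 9.3 = 0.93
  67–69: (8,600/20,000) × 35.7 = 15.351
  70–72: (1,600/20,000) × 17.8 = 1.424
  73+: (1,800/20,000) × 48.3 = 4.347
Post-stratified estimate = 28.622 → 28.6%.

28.6%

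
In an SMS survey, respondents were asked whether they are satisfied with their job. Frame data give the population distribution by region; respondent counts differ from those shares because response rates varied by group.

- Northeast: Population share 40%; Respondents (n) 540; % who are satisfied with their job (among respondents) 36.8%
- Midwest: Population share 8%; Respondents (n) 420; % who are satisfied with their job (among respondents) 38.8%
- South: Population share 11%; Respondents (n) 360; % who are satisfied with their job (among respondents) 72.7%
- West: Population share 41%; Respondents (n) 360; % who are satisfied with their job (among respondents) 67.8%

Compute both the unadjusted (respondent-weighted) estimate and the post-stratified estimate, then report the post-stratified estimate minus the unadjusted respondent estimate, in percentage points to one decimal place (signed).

+2.0 percentage points

Naive respondent-only estimate (weights = respondent counts):
  (540/1680)×36.8 + (420/1680)×38.8 + (360/1680)×72.7 + (360/1680)×67.8 = 51.6357%
Post-stratified estimate weights by population shares:
  0.4×36.8 + 0.08×38.8 + 0.11×72.7 + 0.41×67.8 = 53.619%
Difference = 53.619 − 51.6357 = 1.9833 pp.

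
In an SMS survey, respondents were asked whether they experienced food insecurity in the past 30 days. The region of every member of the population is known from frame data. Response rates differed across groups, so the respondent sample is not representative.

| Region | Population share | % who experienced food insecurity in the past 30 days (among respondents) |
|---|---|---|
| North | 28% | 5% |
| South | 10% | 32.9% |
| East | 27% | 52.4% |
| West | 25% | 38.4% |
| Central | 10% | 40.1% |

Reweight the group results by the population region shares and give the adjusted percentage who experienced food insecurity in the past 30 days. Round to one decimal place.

32.4%

Reweight to the known region distribution:
  North: 0.28 × 5 = 1.4
  South: 0.1 × 32.9 = 3.29
  East: 0.27 × 52.4 = 14.148
  West: 0.25 × 38.4 = 9.6
  Central: 0.1 × 40.1 = 4.01
Post-stratified estimate = 32.448 → 32.4%.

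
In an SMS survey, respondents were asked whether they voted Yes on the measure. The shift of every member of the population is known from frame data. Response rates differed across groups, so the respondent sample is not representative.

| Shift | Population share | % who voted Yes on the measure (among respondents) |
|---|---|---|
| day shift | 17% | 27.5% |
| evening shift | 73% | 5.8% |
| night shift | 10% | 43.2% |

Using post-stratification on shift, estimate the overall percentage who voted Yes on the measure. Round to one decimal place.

Reweight to the known shift distribution:
  day shift: 0.17 × 27.5 = 4.675
  evening shift: 0.73 × 5.8 = 4.234
  night shift: 0.1 × 43.2 = 4.32
Post-stratified estimate = 13.229 → 13.2%.

13.2%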